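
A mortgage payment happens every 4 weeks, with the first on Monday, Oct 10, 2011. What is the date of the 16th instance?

Dec 3, 2012

The 16th occurrence is 15 intervals after the first: 15 × 28 = 420 days after Oct 10, 2011.
Oct has 31 days — 21 days to the end of Oct leaves 399.
Nov has 30 days (369 left).
Dec has 31 days (338 left).
Jan has 31 days (307 left).
Feb has 29 days (278 left).
Mar has 31 days (247 left).
Apr has 30 days (217 left).
May has 31 days (186 left).
Jun has 30 days (156 left).
Jul has 31 days (125 left).
Aug has 31 days (94 left).
Sep has 30 days (64 left).
Oct has 31 days (33 left).
Nov has 30 days (3 left).
3 days into Dec → Dec 3, 2012.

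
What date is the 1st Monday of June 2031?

2 June 2031

June 2031 begins on a Sunday, so the first Monday is June 2 (1 day later).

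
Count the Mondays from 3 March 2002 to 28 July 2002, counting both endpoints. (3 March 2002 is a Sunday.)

3 March 2002 is a Sunday; the first Monday on or after it is 4 March 2002 (1 day later).
From 4 March 2002 to 28 July 2002: 27 + 30 + 31 + 30 + 28 = 146 days (rest of March, April, May, June, July).
146 ÷ 7 = 20 full weeks with remainder 6, so 20 more Mondays after the first → 21.

21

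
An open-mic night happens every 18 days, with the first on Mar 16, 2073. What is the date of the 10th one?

Aug 25, 2073

The 10th occurrence is 9 intervals after the first: 9 × 18 = 162 days after Mar 16, 2073.
Mar has 31 days — 15 days to the end of Mar leaves 147.
Apr has 30 days (117 left).
May has 31 days (86 left).
Jun has 30 days (56 left).
Jul has 31 days (25 left).
25 days into Aug → Aug 25, 2073.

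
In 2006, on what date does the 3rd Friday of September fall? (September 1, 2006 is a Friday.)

2006-09-15

September 2006 begins on a Friday, so the first Friday is September 1.
The 3rd Friday is 2 weeks later: 1 + 14 = 15.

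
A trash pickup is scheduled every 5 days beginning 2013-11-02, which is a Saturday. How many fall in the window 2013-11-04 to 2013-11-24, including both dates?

4

Occurrences land 5·i days after 2013-11-02 for i = 0, 1, 2, …
2013-11-04 is 2 days after the start; 2 ÷ 5 = 0 remainder 2; since the remainder is 2, round up to i = 1. First occurrence in the window: #2 on 2013-11-07 (1×5 = 5 days in).
2013-11-24 is 22 days after the start; 22 ÷ 5 = 4 remainder 2. Last occurrence in the window: #5 on 2013-11-22.
Occurrences #2 through #5: 4 in total.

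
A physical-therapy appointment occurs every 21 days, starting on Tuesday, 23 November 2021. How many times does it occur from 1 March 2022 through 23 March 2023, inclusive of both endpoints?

Occurrences land 21·i days after 23 November 2021 for i = 0, 1, 2, …
1 March 2022 is 98 days after the start; 98 ÷ 21 = 4 remainder 14; since the remainder is 14, round up to i = 5. First occurrence in the window: #6 on 8 March 2022 (5×21 = 105 days in).
23 March 2023 is 485 days after the start; 485 ÷ 21 = 23 remainder 2. Last occurrence in the window: #24 on 21 March 2023.
Occurrences #6 through #24: 19 in total.

19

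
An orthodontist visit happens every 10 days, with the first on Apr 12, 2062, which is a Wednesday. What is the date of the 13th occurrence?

The 13th occurrence is 12 intervals after the first: 12 × 10 = 120 days after Apr 12, 2062.
Apr has 30 days — 18 days to the end of Apr leaves 102.
May has 31 days (71 left).
Jun has 30 days (41 left).
Jul has 31 days (10 left).
10 days into Aug → Aug 10, 2062.

Aug 10, 2062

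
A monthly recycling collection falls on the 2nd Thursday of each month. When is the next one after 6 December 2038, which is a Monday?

9 December 2038

December 2038 starts on a Wednesday; its first Thursday is the 2nd, so the 2nd Thursday is the 9th — 9 December 2038.
9 December 2038 is after 6 December 2038, so that is the next one.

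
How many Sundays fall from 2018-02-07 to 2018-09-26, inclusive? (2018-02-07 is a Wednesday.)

33

2018-02-07 is a Wednesday; the first Sunday on or after it is 2018-02-11 (4 days later).
From 2018-02-11 to 2018-09-26: 17 + 31 + 30 + 31 + 30 + 31 + 31 + 26 = 227 days (rest of February, March, April, May, June, July, August, September).
227 ÷ 7 = 32 full weeks with remainder 3, so 32 more Sundays after the first → 33.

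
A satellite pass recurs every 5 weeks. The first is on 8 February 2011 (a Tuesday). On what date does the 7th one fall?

6 September 2011

The 7th occurrence is 6 intervals after the first: 6 × 35 = 210 days after 8 February 2011.
February has 28 days — 20 days to the end of February leaves 190.
March has 31 days (159 left).
April has 30 days (129 left).
May has 31 days (98 left).
June has 30 days (68 left).
July has 31 days (37 left).
August has 31 days (6 left).
6 days into September → 6 September 2011.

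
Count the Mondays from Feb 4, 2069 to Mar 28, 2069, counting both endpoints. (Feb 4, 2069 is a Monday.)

8

Feb 4, 2069 is a Monday; the first Monday on or after it is Feb 4, 2069.
From Feb 4, 2069 to Mar 28, 2069: 24 + 28 = 52 days (rest of Feb, Mar).
52 ÷ 7 = 7 full weeks with remainder 3, so 7 more Mondays after the first → 8.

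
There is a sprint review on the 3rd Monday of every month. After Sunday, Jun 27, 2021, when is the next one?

Jun 2021 starts on a Tuesday; its first Monday is the 7th, so the 3rd Monday is the 21st — Jun 21, 2021.
That is not after Jun 27, 2021, so look at Jul 2021.
Jul 2021 starts on a Thursday; its first Monday is the 5th, so the 3rd Monday is the 19th — Jul 19, 2021.

Jul 19, 2021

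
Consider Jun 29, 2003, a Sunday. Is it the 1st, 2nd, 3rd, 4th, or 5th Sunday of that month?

5th

Day 29 falls in week ⌈29/7⌉ of the month.
Days 1–7 hold the 1st Sunday, 8–14 the 2nd, 15–21 the 3rd, 22–28 the 4th, 29–31 the 5th.
29 is in the range for the 5th.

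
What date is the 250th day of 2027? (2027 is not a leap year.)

Jan has 31 days (250 − 31 = 219 remain).
Feb has 28 days (219 − 28 = 191 remain).
Mar has 31 days (191 − 31 = 160 remain).
Apr has 30 days (160 − 30 = 130 remain).
May has 31 days (130 − 31 = 99 remain).
Jun has 30 days (99 − 30 = 69 remain).
Jul has 31 days (69 − 31 = 38 remain).
Aug has 31 days (38 − 31 = 7 remain).
7 into Sep → Sep 7.

Sep 7, 2027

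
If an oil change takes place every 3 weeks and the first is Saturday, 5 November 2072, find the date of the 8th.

The 8th occurrence is 7 intervals after the first: 7 × 21 = 147 days after 5 November 2072.
November has 30 days — 25 days to the end of November leaves 122.
December has 31 days (91 left).
January has 31 days (60 left).
February has 28 days (32 left).
March has 31 days (1 left).
1 day into April → 1 April 2073.

1 April 2073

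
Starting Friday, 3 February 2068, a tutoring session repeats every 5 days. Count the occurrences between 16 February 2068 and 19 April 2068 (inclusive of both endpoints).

13

Occurrences land 5·i days after 3 February 2068 for i = 0, 1, 2, …
16 February 2068 is 13 days after the start; 13 ÷ 5 = 2 remainder 3; since the remainder is 3, round up to i = 3. First occurrence in the window: #4 on 18 February 2068 (3×5 = 15 days in).
19 April 2068 is 76 days after the start; 76 ÷ 5 = 15 remainder 1. Last occurrence in the window: #16 on 18 April 2068.
Occurrences #4 through #16: 13 in total.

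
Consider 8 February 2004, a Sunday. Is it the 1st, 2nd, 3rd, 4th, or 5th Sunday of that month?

Day 8 falls in week ⌈8/7⌉ of the month.
Days 1–7 hold the 1st Sunday, 8–14 the 2nd, 15–21 the 3rd, 22–28 the 4th, 29–31 the 5th.
8 is in the range for the 2nd.

2nd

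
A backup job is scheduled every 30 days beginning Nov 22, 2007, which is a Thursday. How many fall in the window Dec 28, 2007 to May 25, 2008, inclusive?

Occurrences land 30·i days after Nov 22, 2007 for i = 0, 1, 2, …
Dec 28, 2007 is 36 days after the start; 36 ÷ 30 = 1 remainder 6; since the remainder is 6, round up to i = 2. First occurrence in the window: #3 on Jan 21, 2008 (2×30 = 60 days in).
May 25, 2008 is 185 days after the start; 185 ÷ 30 = 6 remainder 5. Last occurrence in the window: #7 on May 20, 2008.
Occurrences #3 through #7: 5 in total.

5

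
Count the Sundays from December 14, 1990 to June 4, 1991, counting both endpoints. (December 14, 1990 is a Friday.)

December 14, 1990 is a Friday; the first Sunday on or after it is December 16, 1990 (2 days later).
From December 16, 1990 to June 4, 1991: 15 + 31 + 28 + 31 + 30 + 31 + 4 = 170 days (rest of December, January, February, March, April, May, June).
170 ÷ 7 = 24 full weeks with remainder 2, so 24 more Sundays after the first → 25.

25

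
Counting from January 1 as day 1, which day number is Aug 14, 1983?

Days in months before Aug: 31 + 28 + 31 + 30 + 31 + 30 + 31 = 212.
Plus 14 days into Aug → day 226.

226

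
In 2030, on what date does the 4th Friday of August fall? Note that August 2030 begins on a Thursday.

23 August 2030

August 2030 begins on a Thursday, so the first Friday is August 2 (1 day later).
The 4th Friday is 3 weeks later: 2 + 21 = 23.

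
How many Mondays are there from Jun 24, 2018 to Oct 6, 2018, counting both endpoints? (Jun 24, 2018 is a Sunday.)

Jun 24, 2018 is a Sunday; the first Monday on or after it is Jun 25, 2018 (1 day later).
From Jun 25, 2018 to Oct 6, 2018: 5 + 31 + 31 + 30 + 6 = 103 days (rest of Jun, Jul, Aug, Sep, Oct).
103 ÷ 7 = 14 full weeks with remainder 5, so 14 more Mondays after the first → 15.

15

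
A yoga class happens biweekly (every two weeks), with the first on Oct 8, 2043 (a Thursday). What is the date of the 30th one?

The 30th occurrence is 29 intervals after the first: 29 × 14 = 406 days after Oct 8, 2043.
Oct has 31 days — 23 days to the end of Oct leaves 383.
Nov has 30 days (353 left).
Dec has 31 days (322 left).
Jan has 31 days (291 left).
Feb has 29 days (262 left).
Mar has 31 days (231 left).
Apr has 30 days (201 left).
May has 31 days (170 left).
Jun has 30 days (140 left).
Jul has 31 days (109 left).
Aug has 31 days (78 left).
Sep has 30 days (48 left).
Oct has 31 days (17 left).
17 days into Nov → Nov 17, 2044.

Nov 17, 2044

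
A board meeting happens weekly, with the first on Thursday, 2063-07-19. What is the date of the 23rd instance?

The 23rd occurrence is 22 intervals after the first: 22 × 7 = 154 days after 2063-07-19.
July has 31 days — 12 days to the end of July leaves 142.
August has 31 days (111 left).
September has 30 days (81 left).
October has 31 days (50 left).
November has 30 days (20 left).
20 days into December → 2063-12-20.

2063-12-20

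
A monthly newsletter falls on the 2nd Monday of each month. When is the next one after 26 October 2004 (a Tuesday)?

October 2004 starts on a Friday; its first Monday is the 4th, so the 2nd Monday is the 11th — 11 October 2004.
That is not after 26 October 2004, so look at November 2004.
November 2004 starts on a Monday; its first Monday is the 1st, so the 2nd Monday is the 8th — 8 November 2004.

8 November 2004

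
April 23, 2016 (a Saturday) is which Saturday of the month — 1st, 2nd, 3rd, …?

Day 23 falls in week ⌈23/7⌉ of the month.
Days 1–7 hold the 1st Saturday, 8–14 the 2nd, 15–21 the 3rd, 22–28 the 4th, 29–31 the 5th.
23 is in the range for the 4th.

4th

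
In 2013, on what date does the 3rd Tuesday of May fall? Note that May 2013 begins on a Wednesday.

May 21, 2013

May 2013 begins on a Wednesday, so the first Tuesday is May 7 (6 days later).
The 3rd Tuesday is 2 weeks later: 7 + 14 = 21.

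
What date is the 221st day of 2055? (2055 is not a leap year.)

9 August 2055

January has 31 days (221 − 31 = 190 remain).
February has 28 days (190 − 28 = 162 remain).
March has 31 days (162 − 31 = 131 remain).
April has 30 days (131 − 30 = 101 remain).
May has 31 days (101 − 31 = 70 remain).
June has 30 days (70 − 30 = 40 remain).
July has 31 days (40 − 31 = 9 remain).
9 into August → August 9.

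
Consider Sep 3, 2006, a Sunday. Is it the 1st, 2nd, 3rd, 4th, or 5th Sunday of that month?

1st

Day 3 falls in week ⌈3/7⌉ of the month.
Days 1–7 hold the 1st Sunday, 8–14 the 2nd, 15–21 the 3rd, 22–28 the 4th, 29–31 the 5th.
3 is in the range for the 1st.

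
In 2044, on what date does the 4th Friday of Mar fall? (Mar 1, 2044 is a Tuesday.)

Mar 2044 begins on a Tuesday, so the first Friday is Mar 4 (3 days later).
The 4th Friday is 3 weeks later: 4 + 21 = 25.

Mar 25, 2044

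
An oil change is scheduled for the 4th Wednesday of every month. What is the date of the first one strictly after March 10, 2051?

March 22, 2051

March 2051 starts on a Wednesday; its first Wednesday is the 1st, so the 4th Wednesday is the 22nd — March 22, 2051.
March 22, 2051 is after March 10, 2051, so that is the next one.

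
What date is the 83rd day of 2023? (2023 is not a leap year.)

March 24, 2023

January has 31 days (83 − 31 = 52 remain).
February has 28 days (52 − 28 = 24 remain).
24 into March → March 24.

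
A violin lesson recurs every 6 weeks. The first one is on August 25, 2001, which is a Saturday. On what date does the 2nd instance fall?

The 2nd occurrence is 1 interval after the first: 1 × 42 = 42 days after August 25, 2001.
August has 31 days — 6 days to the end of August leaves 36.
September has 30 days (6 left).
6 days into October → October 6, 2001.

October 6, 2001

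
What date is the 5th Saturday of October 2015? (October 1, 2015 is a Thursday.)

October 2015 begins on a Thursday, so the first Saturday is October 3 (2 days later).
The 5th Saturday is 4 weeks later: 3 + 28 = 31.

2015-10-31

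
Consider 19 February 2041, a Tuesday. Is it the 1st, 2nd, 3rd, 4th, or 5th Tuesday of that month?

Day 19 falls in week ⌈19/7⌉ of the month.
Days 1–7 hold the 1st Tuesday, 8–14 the 2nd, 15–21 the 3rd, 22–28 the 4th, 29–31 the 5th.
19 is in the range for the 3rd.

3rd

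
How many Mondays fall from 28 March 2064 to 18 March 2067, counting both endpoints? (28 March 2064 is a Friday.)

155

28 March 2064 is a Friday; the first Monday on or after it is 31 March 2064 (3 days later).
From 31 March 2064 to 18 March 2067: 275 + 365 + 365 + 77 = 1082 days (rest of 2064, 2065, 2066, to 18 March 2067 in 2067).
1082 ÷ 7 = 154 full weeks with remainder 4, so 154 more Mondays after the first → 155.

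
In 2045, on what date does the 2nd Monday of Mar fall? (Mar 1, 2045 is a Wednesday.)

Mar 13, 2045

Mar 2045 begins on a Wednesday, so the first Monday is Mar 6 (5 days later).
The 2nd Monday is 1 weeks later: 6 + 7 = 13.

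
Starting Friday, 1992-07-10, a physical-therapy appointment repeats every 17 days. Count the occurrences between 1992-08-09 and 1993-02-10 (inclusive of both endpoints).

11

Occurrences land 17·i days after 1992-07-10 for i = 0, 1, 2, …
1992-08-09 is 30 days after the start; 30 ÷ 17 = 1 remainder 13; since the remainder is 13, round up to i = 2. First occurrence in the window: #3 on 1992-08-13 (2×17 = 34 days in).
1993-02-10 is 215 days after the start; 215 ÷ 17 = 12 remainder 11. Last occurrence in the window: #13 on 1993-01-30.
Occurrences #3 through #13: 11 in total.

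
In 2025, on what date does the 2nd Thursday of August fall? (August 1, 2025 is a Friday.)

August 2025 begins on a Friday, so the first Thursday is August 7 (6 days later).
The 2nd Thursday is 1 weeks later: 7 + 7 = 14.

14 August 2025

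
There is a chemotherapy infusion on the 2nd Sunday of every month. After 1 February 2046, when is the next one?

11 February 2046

February 2046 starts on a Thursday; its first Sunday is the 4th, so the 2nd Sunday is the 11th — 11 February 2046.
11 February 2046 is after 1 February 2046, so that is the next one.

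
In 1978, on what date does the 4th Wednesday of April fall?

April 1978 begins on a Saturday, so the first Wednesday is April 5 (4 days later).
The 4th Wednesday is 3 weeks later: 5 + 21 = 26.

26 April 1978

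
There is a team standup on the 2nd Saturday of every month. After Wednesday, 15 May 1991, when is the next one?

May 1991 starts on a Wednesday; its first Saturday is the 4th, so the 2nd Saturday is the 11th — 11 May 1991.
That is not after 15 May 1991, so look at June 1991.
June 1991 starts on a Saturday; its first Saturday is the 1st, so the 2nd Saturday is the 8th — 8 June 1991.

8 June 1991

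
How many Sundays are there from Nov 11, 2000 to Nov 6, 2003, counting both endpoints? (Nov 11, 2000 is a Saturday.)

156

Nov 11, 2000 is a Saturday; the first Sunday on or after it is Nov 12, 2000 (1 day later).
From Nov 12, 2000 to Nov 6, 2003: 49 + 365 + 365 + 310 = 1089 days (rest of 2000, 2001, 2002, to Nov 6, 2003 in 2003).
1089 ÷ 7 = 155 full weeks with remainder 4, so 155 more Sundays after the first → 156.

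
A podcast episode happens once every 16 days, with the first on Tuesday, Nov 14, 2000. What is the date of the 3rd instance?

Dec 16, 2000

The 3rd occurrence is 2 intervals after the first: 2 × 16 = 32 days after Nov 14, 2000.
Nov has 30 days — 16 days to the end of Nov leaves 16.
16 days into Dec → Dec 16, 2000.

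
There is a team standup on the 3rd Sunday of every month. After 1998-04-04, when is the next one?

April 1998 starts on a Wednesday; its first Sunday is the 5th, so the 3rd Sunday is the 19th — 1998-04-19.
1998-04-19 is after 1998-04-04, so that is the next one.

1998-04-19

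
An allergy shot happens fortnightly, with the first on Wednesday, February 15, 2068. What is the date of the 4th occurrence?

The 4th occurrence is 3 intervals after the first: 3 × 14 = 42 days after February 15, 2068.
February has 29 days — 14 days to the end of February leaves 28.
28 days into March → March 28, 2068.

March 28, 2068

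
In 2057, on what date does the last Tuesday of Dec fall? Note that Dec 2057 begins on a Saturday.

Dec 2057 begins on a Saturday, so the first Tuesday is Dec 4 (3 days later).
Dec 2057 has 31 days. Adding weeks: 4, 11, 18, 25 — the last one ≤ 31 is the 25th.

Dec 25, 2057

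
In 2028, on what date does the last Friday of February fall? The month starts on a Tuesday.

February 25, 2028

February 2028 begins on a Tuesday, so the first Friday is February 4 (3 days later).
February 2028 has 29 days. Adding weeks: 4, 11, 18, 25 — the last one ≤ 29 is the 25th.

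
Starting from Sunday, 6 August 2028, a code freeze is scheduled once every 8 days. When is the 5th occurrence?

The 5th occurrence is 4 intervals after the first: 4 × 8 = 32 days after 6 August 2028.
August has 31 days — 25 days to the end of August leaves 7.
7 days into September → 7 September 2028.

7 September 2028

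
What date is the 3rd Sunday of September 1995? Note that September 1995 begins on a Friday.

September 1995 begins on a Friday, so the first Sunday is September 3 (2 days later).
The 3rd Sunday is 2 weeks later: 3 + 14 = 17.

1995-09-17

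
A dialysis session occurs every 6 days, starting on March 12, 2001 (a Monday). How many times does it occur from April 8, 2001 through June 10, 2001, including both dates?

11

Occurrences land 6·i days after March 12, 2001 for i = 0, 1, 2, …
April 8, 2001 is 27 days after the start; 27 ÷ 6 = 4 remainder 3; since the remainder is 3, round up to i = 5. First occurrence in the window: #6 on April 11, 2001 (5×6 = 30 days in).
June 10, 2001 is 90 days after the start; 90 ÷ 6 = 15 remainder 0. Last occurrence in the window: #16 on June 10, 2001.
Occurrences #6 through #16: 11 in total.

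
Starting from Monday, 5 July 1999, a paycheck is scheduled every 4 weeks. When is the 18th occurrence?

23 October 2000

The 18th occurrence is 17 intervals after the first: 17 × 28 = 476 days after 5 July 1999.
July has 31 days — 26 days to the end of July leaves 450.
From end of July to end of 1999 is 153 days (297 left).
January has 31 days (266 left).
February has 29 days (237 left).
March has 31 days (206 left).
April has 30 days (176 left).
May has 31 days (145 left).
June has 30 days (115 left).
July has 31 days (84 left).
August has 31 days (53 left).
September has 30 days (23 left).
23 days into October → 23 October 2000.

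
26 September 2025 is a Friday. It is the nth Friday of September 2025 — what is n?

4th

Day 26 falls in week ⌈26/7⌉ of the month.
Days 1–7 hold the 1st Friday, 8–14 the 2nd, 15–21 the 3rd, 22–28 the 4th, 29–31 the 5th.
26 is in the range for the 4th.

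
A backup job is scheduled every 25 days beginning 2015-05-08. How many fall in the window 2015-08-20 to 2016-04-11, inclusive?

9

Occurrences land 25·i days after 2015-05-08 for i = 0, 1, 2, …
2015-08-20 is 104 days after the start; 104 ÷ 25 = 4 remainder 4; since the remainder is 4, round up to i = 5. First occurrence in the window: #6 on 2015-09-10 (5×25 = 125 days in).
2016-04-11 is 339 days after the start; 339 ÷ 25 = 13 remainder 14. Last occurrence in the window: #14 on 2016-03-28.
Occurrences #6 through #14: 9 in total.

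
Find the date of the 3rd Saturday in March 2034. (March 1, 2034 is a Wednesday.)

March 2034 begins on a Wednesday, so the first Saturday is March 4 (3 days later).
The 3rd Saturday is 2 weeks later: 4 + 14 = 18.

March 18, 2034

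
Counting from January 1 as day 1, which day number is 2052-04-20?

111

Days in months before April: 31 + 29 + 31 = 91.
Plus 20 days into April → day 111.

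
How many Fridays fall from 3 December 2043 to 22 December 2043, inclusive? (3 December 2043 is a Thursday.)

3 December 2043 is a Thursday; the first Friday on or after it is 4 December 2043 (1 day later).
From 4 December 2043 to 22 December 2043 is 22 − 4 = 18 days.
18 ÷ 7 = 2 full weeks with remainder 4, so 2 more Fridays after the first → 3.

3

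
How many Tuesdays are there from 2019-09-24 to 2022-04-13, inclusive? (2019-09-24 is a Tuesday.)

2019-09-24 is a Tuesday; the first Tuesday on or after it is 2019-09-24.
From 2019-09-24 to 2022-04-13: 98 + 366 + 365 + 103 = 932 days (rest of 2019, 2020, 2021, to 2022-04-13 in 2022).
932 ÷ 7 = 133 full weeks with remainder 1, so 133 more Tuesdays after the first → 134.

134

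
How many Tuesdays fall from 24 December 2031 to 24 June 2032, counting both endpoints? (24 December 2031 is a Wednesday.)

24 December 2031 is a Wednesday; the first Tuesday on or after it is 30 December 2031 (6 days later).
From 30 December 2031 to 24 June 2032: 1 + 31 + 29 + 31 + 30 + 31 + 24 = 177 days (rest of December, January, February, March, April, May, June).
177 ÷ 7 = 25 full weeks with remainder 2, so 25 more Tuesdays after the first → 26.

26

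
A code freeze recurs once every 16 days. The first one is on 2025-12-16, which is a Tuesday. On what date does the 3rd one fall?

2026-01-17

The 3rd occurrence is 2 intervals after the first: 2 × 16 = 32 days after 2025-12-16.
December has 31 days — 15 days to the end of December leaves 17.
17 days into January → 2026-01-17.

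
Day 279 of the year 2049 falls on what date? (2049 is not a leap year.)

January has 31 days (279 − 31 = 248 remain).
February has 28 days (248 − 28 = 220 remain).
March has 31 days (220 − 31 = 189 remain).
April has 30 days (189 − 30 = 159 remain).
May has 31 days (159 − 31 = 128 remain).
June has 30 days (128 − 30 = 98 remain).
July has 31 days (98 − 31 = 67 remain).
August has 31 days (67 − 31 = 36 remain).
September has 30 days (36 − 30 = 6 remain).
6 into October → October 6.

6 October 2049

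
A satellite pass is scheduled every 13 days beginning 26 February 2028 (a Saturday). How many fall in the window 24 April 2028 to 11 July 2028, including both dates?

Occurrences land 13·i days after 26 February 2028 for i = 0, 1, 2, …
24 April 2028 is 58 days after the start; 58 ÷ 13 = 4 remainder 6; since the remainder is 6, round up to i = 5. First occurrence in the window: #6 on 1 May 2028 (5×13 = 65 days in).
11 July 2028 is 136 days after the start; 136 ÷ 13 = 10 remainder 6. Last occurrence in the window: #11 on 5 July 2028.
Occurrences #6 through #11: 6 in total.

6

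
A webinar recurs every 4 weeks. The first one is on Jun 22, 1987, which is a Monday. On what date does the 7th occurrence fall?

The 7th occurrence is 6 intervals after the first: 6 × 28 = 168 days after Jun 22, 1987.
Jun has 30 days — 8 days to the end of Jun leaves 160.
Jul has 31 days (129 left).
Aug has 31 days (98 left).
Sep has 30 days (68 left).
Oct has 31 days (37 left).
Nov has 30 days (7 left).
7 days into Dec → Dec 7, 1987.

Dec 7, 1987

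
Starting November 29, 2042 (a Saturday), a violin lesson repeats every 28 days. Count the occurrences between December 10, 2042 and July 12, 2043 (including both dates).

8

Occurrences land 28·i days after November 29, 2042 for i = 0, 1, 2, …
December 10, 2042 is 11 days after the start; 11 ÷ 28 = 0 remainder 11; since the remainder is 11, round up to i = 1. First occurrence in the window: #2 on December 27, 2042 (1×28 = 28 days in).
July 12, 2043 is 225 days after the start; 225 ÷ 28 = 8 remainder 1. Last occurrence in the window: #9 on July 11, 2043.
Occurrences #2 through #9: 8 in total.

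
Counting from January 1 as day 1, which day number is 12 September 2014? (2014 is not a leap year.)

255

Days in months before September: 31 + 28 + 31 + 30 + 31 + 30 + 31 + 31 = 243.
Plus 12 days into September → day 255.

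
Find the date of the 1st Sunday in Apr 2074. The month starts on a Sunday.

Apr 1, 2074

Apr 2074 begins on a Sunday, so the first Sunday is Apr 1.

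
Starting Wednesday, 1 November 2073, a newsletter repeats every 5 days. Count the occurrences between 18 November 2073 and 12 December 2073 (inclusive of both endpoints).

Occurrences land 5·i days after 1 November 2073 for i = 0, 1, 2, …
18 November 2073 is 17 days after the start; 17 ÷ 5 = 3 remainder 2; since the remainder is 2, round up to i = 4. First occurrence in the window: #5 on 21 November 2073 (4×5 = 20 days in).
12 December 2073 is 41 days after the start; 41 ÷ 5 = 8 remainder 1. Last occurrence in the window: #9 on 11 December 2073.
Occurrences #5 through #9: 5 in total.

5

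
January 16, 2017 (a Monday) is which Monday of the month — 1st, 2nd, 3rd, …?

3rd

Day 16 falls in week ⌈16/7⌉ of the month.
Days 1–7 hold the 1st Monday, 8–14 the 2nd, 15–21 the 3rd, 22–28 the 4th, 29–31 the 5th.
16 is in the range for the 3rd.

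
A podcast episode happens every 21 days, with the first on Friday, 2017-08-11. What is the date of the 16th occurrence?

2018-06-22

The 16th occurrence is 15 intervals after the first: 15 × 21 = 315 days after 2017-08-11.
August has 31 days — 20 days to the end of August leaves 295.
September has 30 days (265 left).
October has 31 days (234 left).
November has 30 days (204 left).
December has 31 days (173 left).
January has 31 days (142 left).
February has 28 days (114 left).
March has 31 days (83 left).
April has 30 days (53 left).
May has 31 days (22 left).
22 days into June → 2018-06-22.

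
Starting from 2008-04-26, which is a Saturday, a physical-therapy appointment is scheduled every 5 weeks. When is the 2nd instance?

2008-05-31

The 2nd occurrence is 1 interval after the first: 1 × 35 = 35 days after 2008-04-26.
April has 30 days — 4 days to the end of April leaves 31.
31 days into May → 2008-05-31.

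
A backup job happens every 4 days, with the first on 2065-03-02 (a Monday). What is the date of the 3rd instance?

2065-03-10

The 3rd occurrence is 2 intervals after the first: 2 × 4 = 8 days after 2065-03-02.
8 days later is 2065-03-10.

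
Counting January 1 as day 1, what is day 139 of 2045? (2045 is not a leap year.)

January has 31 days (139 − 31 = 108 remain).
February has 28 days (108 − 28 = 80 remain).
March has 31 days (80 − 31 = 49 remain).
April has 30 days (49 − 30 = 19 remain).
19 into May → May 19.

19 May 2045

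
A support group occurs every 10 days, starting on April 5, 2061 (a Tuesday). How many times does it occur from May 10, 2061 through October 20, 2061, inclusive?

Occurrences land 10·i days after April 5, 2061 for i = 0, 1, 2, …
May 10, 2061 is 35 days after the start; 35 ÷ 10 = 3 remainder 5; since the remainder is 5, round up to i = 4. First occurrence in the window: #5 on May 15, 2061 (4×10 = 40 days in).
October 20, 2061 is 198 days after the start; 198 ÷ 10 = 19 remainder 8. Last occurrence in the window: #20 on October 12, 2061.
Occurrences #5 through #20: 16 in total.

16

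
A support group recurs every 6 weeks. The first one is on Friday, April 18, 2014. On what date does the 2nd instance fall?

The 2nd occurrence is 1 interval after the first: 1 × 42 = 42 days after April 18, 2014.
April has 30 days — 12 days to the end of April leaves 30.
30 days into May → May 30, 2014.

May 30, 2014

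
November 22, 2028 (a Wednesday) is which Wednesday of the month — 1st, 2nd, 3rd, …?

4th

Day 22 falls in week ⌈22/7⌉ of the month.
Days 1–7 hold the 1st Wednesday, 8–14 the 2nd, 15–21 the 3rd, 22–28 the 4th, 29–31 the 5th.
22 is in the range for the 4th.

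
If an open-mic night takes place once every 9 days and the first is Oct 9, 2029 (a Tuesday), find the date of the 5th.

Nov 14, 2029

The 5th occurrence is 4 intervals after the first: 4 × 9 = 36 days after Oct 9, 2029.
Oct has 31 days — 22 days to the end of Oct leaves 14.
14 days into Nov → Nov 14, 2029.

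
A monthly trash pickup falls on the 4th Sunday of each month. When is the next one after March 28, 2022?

March 2022 starts on a Tuesday; its first Sunday is the 6th, so the 4th Sunday is the 27th — March 27, 2022.
That is not after March 28, 2022, so look at April 2022.
April 2022 starts on a Friday; its first Sunday is the 3rd, so the 4th Sunday is the 24th — April 24, 2022.

April 24, 2022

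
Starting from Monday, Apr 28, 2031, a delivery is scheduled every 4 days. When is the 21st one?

The 21st occurrence is 20 intervals after the first: 20 × 4 = 80 days after Apr 28, 2031.
Apr has 30 days — 2 days to the end of Apr leaves 78.
May has 31 days (47 left).
Jun has 30 days (17 left).
17 days into Jul → Jul 17, 2031.

Jul 17, 2031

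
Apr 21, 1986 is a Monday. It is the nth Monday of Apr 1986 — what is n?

3rd

Day 21 falls in week ⌈21/7⌉ of the month.
Days 1–7 hold the 1st Monday, 8–14 the 2nd, 15–21 the 3rd, 22–28 the 4th, 29–31 the 5th.
21 is in the range for the 3rd.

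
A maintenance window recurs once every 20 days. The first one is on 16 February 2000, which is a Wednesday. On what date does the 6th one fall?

26 May 2000

The 6th occurrence is 5 intervals after the first: 5 × 20 = 100 days after 16 February 2000.
February has 29 days — 13 days to the end of February leaves 87.
March has 31 days (56 left).
April has 30 days (26 left).
26 days into May → 26 May 2000.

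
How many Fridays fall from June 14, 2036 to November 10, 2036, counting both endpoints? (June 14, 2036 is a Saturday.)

June 14, 2036 is a Saturday; the first Friday on or after it is June 20, 2036 (6 days later).
From June 20, 2036 to November 10, 2036: 10 + 31 + 31 + 30 + 31 + 10 = 143 days (rest of June, July, August, September, October, November).
143 ÷ 7 = 20 full weeks with remainder 3, so 20 more Fridays after the first → 21.

21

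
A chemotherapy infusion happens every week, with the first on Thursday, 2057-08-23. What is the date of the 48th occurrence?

The 48th occurrence is 47 intervals after the first: 47 × 7 = 329 days after 2057-08-23.
August has 31 days — 8 days to the end of August leaves 321.
September has 30 days (291 left).
October has 31 days (260 left).
November has 30 days (230 left).
December has 31 days (199 left).
January has 31 days (168 left).
February has 28 days (140 left).
March has 31 days (109 left).
April has 30 days (79 left).
May has 31 days (48 left).
June has 30 days (18 left).
18 days into July → 2058-07-18.

2058-07-18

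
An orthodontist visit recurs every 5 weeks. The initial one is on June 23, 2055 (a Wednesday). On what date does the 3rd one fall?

September 1, 2055

The 3rd occurrence is 2 intervals after the first: 2 × 35 = 70 days after June 23, 2055.
June has 30 days — 7 days to the end of June leaves 63.
July has 31 days (32 left).
August has 31 days (1 left).
1 day into September → September 1, 2055.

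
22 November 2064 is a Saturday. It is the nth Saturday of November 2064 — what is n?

Day 22 falls in week ⌈22/7⌉ of the month.
Days 1–7 hold the 1st Saturday, 8–14 the 2nd, 15–21 the 3rd, 22–28 the 4th, 29–31 the 5th.
22 is in the range for the 4th.

4th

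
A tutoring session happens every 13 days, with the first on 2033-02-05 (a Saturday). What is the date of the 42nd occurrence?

2034-07-23

The 42nd occurrence is 41 intervals after the first: 41 × 13 = 533 days after 2033-02-05.
February has 28 days — 23 days to the end of February leaves 510.
From end of February to end of 2033 is 306 days (204 left).
January has 31 days (173 left).
February has 28 days (145 left).
March has 31 days (114 left).
April has 30 days (84 left).
May has 31 days (53 left).
June has 30 days (23 left).
23 days into July → 2034-07-23.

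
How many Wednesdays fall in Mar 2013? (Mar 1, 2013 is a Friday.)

4

Mar 1, 2013 is a Friday; the first Wednesday on or after it is Mar 6, 2013 (5 days later).
From Mar 6, 2013 to Mar 31, 2013 is 31 − 6 = 25 days.
25 ÷ 7 = 3 full weeks with remainder 4, so 3 more Wednesdays after the first → 4.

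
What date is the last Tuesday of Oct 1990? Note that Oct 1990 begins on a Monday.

Oct 1990 begins on a Monday, so the first Tuesday is Oct 2 (1 day later).
Oct 1990 has 31 days. Adding weeks: 2, 9, 16, 23, 30 — the last one ≤ 31 is the 30th.

Oct 30, 1990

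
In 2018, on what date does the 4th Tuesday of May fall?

May 2018 begins on a Tuesday, so the first Tuesday is May 1.
The 4th Tuesday is 3 weeks later: 1 + 21 = 22.

2018-05-22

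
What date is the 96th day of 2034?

2034-04-06

January has 31 days (96 − 31 = 65 remain).
February has 28 days (65 − 28 = 37 remain).
March has 31 days (37 − 31 = 6 remain).
6 into April → April 6.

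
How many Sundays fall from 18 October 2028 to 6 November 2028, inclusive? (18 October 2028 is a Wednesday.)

3

18 October 2028 is a Wednesday; the first Sunday on or after it is 22 October 2028 (4 days later).
From 22 October 2028 to 6 November 2028: 9 + 6 = 15 days (rest of October, November).
15 ÷ 7 = 2 full weeks with remainder 1, so 2 more Sundays after the first → 3.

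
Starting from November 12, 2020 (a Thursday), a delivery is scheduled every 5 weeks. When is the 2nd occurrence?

The 2nd occurrence is 1 interval after the first: 1 × 35 = 35 days after November 12, 2020.
November has 30 days — 18 days to the end of November leaves 17.
17 days into December → December 17, 2020.

December 17, 2020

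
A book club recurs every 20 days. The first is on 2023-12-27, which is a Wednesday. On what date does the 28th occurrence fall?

2025-06-19

The 28th occurrence is 27 intervals after the first: 27 × 20 = 540 days after 2023-12-27.
December has 31 days — 4 days to the end of December leaves 536.
2024 has 366 days (170 left).
January has 31 days (139 left).
February has 28 days (111 left).
March has 31 days (80 left).
April has 30 days (50 left).
May has 31 days (19 left).
19 days into June → 2025-06-19.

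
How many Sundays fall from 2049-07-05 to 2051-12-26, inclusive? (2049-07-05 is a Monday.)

129

2049-07-05 is a Monday; the first Sunday on or after it is 2049-07-11 (6 days later).
From 2049-07-11 to 2051-12-26: 173 + 365 + 360 = 898 days (rest of 2049, 2050, to 2051-12-26 in 2051).
898 ÷ 7 = 128 full weeks with remainder 2, so 128 more Sundays after the first → 129.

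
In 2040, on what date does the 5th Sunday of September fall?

The first Sunday of September 2040 is September 2.
The 5th Sunday is 4 weeks later: 2 + 28 = 30.

September 30, 2040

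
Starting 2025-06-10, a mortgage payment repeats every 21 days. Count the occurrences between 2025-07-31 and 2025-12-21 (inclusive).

Occurrences land 21·i days after 2025-06-10 for i = 0, 1, 2, …
2025-07-31 is 51 days after the start; 51 ÷ 21 = 2 remainder 9; since the remainder is 9, round up to i = 3. First occurrence in the window: #4 on 2025-08-12 (3×21 = 63 days in).
2025-12-21 is 194 days after the start; 194 ÷ 21 = 9 remainder 5. Last occurrence in the window: #10 on 2025-12-16.
Occurrences #4 through #10: 7 in total.

7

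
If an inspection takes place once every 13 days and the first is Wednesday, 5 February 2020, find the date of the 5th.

The 5th occurrence is 4 intervals after the first: 4 × 13 = 52 days after 5 February 2020.
February has 29 days — 24 days to the end of February leaves 28.
28 days into March → 28 March 2020.

28 March 2020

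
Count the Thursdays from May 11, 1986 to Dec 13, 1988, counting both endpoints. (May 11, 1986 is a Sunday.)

May 11, 1986 is a Sunday; the first Thursday on or after it is May 15, 1986 (4 days later).
From May 15, 1986 to Dec 13, 1988: 230 + 365 + 348 = 943 days (rest of 1986, 1987, to Dec 13, 1988 in 1988).
943 ÷ 7 = 134 full weeks with remainder 5, so 134 more Thursdays after the first → 135.

135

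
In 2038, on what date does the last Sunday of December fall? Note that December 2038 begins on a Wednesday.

December 2038 begins on a Wednesday, so the first Sunday is December 5 (4 days later).
December 2038 has 31 days. Adding weeks: 5, 12, 19, 26 — the last one ≤ 31 is the 26th.

December 26, 2038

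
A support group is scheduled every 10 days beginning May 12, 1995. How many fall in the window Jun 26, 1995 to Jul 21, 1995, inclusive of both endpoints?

3

Occurrences land 10·i days after May 12, 1995 for i = 0, 1, 2, …
Jun 26, 1995 is 45 days after the start; 45 ÷ 10 = 4 remainder 5; since the remainder is 5, round up to i = 5. First occurrence in the window: #6 on Jul 1, 1995 (5×10 = 50 days in).
Jul 21, 1995 is 70 days after the start; 70 ÷ 10 = 7 remainder 0. Last occurrence in the window: #8 on Jul 21, 1995.
Occurrences #6 through #8: 3 in total.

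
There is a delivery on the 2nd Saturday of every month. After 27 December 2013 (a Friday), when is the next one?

11 January 2014

December 2013 starts on a Sunday; its first Saturday is the 7th, so the 2nd Saturday is the 14th — 14 December 2013.
That is not after 27 December 2013, so look at January 2014.
January 2014 starts on a Wednesday; its first Saturday is the 4th, so the 2nd Saturday is the 11th — 11 January 2014.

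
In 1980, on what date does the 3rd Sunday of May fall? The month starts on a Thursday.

May 18, 1980

May 1980 begins on a Thursday, so the first Sunday is May 4 (3 days later).
The 3rd Sunday is 2 weeks later: 4 + 14 = 18.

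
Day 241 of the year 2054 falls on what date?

Jan has 31 days (241 − 31 = 210 remain).
Feb has 28 days (210 − 28 = 182 remain).
Mar has 31 days (182 − 31 = 151 remain).
Apr has 30 days (151 − 30 = 121 remain).
May has 31 days (121 − 31 = 90 remain).
Jun has 30 days (90 − 30 = 60 remain).
Jul has 31 days (60 − 31 = 29 remain).
29 into Aug → Aug 29.

Aug 29, 2054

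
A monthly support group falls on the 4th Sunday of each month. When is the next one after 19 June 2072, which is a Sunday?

26 June 2072

June 2072 starts on a Wednesday; its first Sunday is the 5th, so the 4th Sunday is the 26th — 26 June 2072.
26 June 2072 is after 19 June 2072, so that is the next one.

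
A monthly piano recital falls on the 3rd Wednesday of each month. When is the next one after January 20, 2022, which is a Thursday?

February 16, 2022

January 2022 starts on a Saturday; its first Wednesday is the 5th, so the 3rd Wednesday is the 19th — January 19, 2022.
That is not after January 20, 2022, so look at February 2022.
February 2022 starts on a Tuesday; its first Wednesday is the 2nd, so the 3rd Wednesday is the 16th — February 16, 2022.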